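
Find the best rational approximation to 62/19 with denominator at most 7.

13/4

Expand x = 62/19 as a continued fraction with the Euclidean algorithm:
  62 = 3*19 + 5, so a_0 = 3.
  19 = 3*5 + 4, so a_1 = 3.
  5 = 1*4 + 1, so a_2 = 1.
  4 = 4*1 + 0, so a_3 = 4.
so x = [3; 3, 1, 4].
Convergents (p_i = a_i*p_{i-1} + p_{i-2}, q_i = a_i*q_{i-1} + q_{i-2} with p_{-2}=0, p_{-1}=1, q_{-2}=1, q_{-1}=0), until the denominator exceeds 7:
  i=0: a_0=3, p_0 = 3*1 + 0 = 3, q_0 = 3*0 + 1 = 1.
  i=1: a_1=3, p_1 = 3*3 + 1 = 10, q_1 = 3*1 + 0 = 3.
  i=2: a_2=1, p_2 = 1*10 + 3 = 13, q_2 = 1*3 + 1 = 4.
  i=3: a_3=4, p_3 = 4*13 + 10 = 62, q_3 = 4*4 + 3 = 19.
q_3 = 19 > 7, so the last convergent with denominator <= 7 is p_2/q_2 = 13/4.
The closest fraction with denominator <= 7 is either p_2/q_2 or the intermediate fraction (k*p_2 + p_1)/(k*q_2 + q_1) with the largest k >= 1 whose denominator stays <= 7; these approach x as k grows, and every other convergent or intermediate fraction in range is farther away.
Largest k: floor((7 - q_1)/q_2) = floor((7 - 3)/4) = 1.
That gives (1*13 + 10)/(1*4 + 3) = 23/7.
Compare the errors: |x - 13/4| = |62*4 - 13*19|/(19*4) = 1/76, and |x - 23/7| = |62*7 - 23*19|/(19*7) = 3/133.
Cross-multiplying, 1*133 = 133 < 228 = 3*76, so 1/76 is smaller: the convergent 13/4 is closer to x than 23/7.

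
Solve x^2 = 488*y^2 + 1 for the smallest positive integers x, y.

First expand sqrt(488) as a continued fraction. With x_i = (sqrt(488) + m_i)/d_i and (m_0, d_0) = (0, 1): a_0 = floor(sqrt(488)) = 22, since 22^2 = 484 <= 488 < 529 = 23^2.
Iterate m_{i+1} = d_i*a_i - m_i, d_{i+1} = (488 - m_{i+1}^2)/d_i, a_{i+1} = floor((a_0 + m_{i+1})/d_{i+1}):
  m_1 = 1*22 - 0 = 22, d_1 = (488 - 22^2)/1 = 4/1 = 4, a_1 = floor((22 + 22)/4) = 11.
  m_2 = 4*11 - 22 = 22, d_2 = (488 - 22^2)/4 = 4/4 = 1, a_2 = floor((22 + 22)/1) = 44.
  m_3 = 1*44 - 22 = 22, d_3 = (488 - 22^2)/1 = 4/1 = 4: (m_3, d_3) = (m_1, d_1) = (22, 4), so from here the quotients repeat a_1, a_2; the period length is 2.
So sqrt(488) = [22; (11, 44)] with period length k = 2.
k is even, so the fundamental solution of x^2 - 488y^2 = 1 is (p_{k-1}, q_{k-1}) = (p_1, q_1); compute convergents through index 1.
Convergents (p_i = a_i*p_{i-1} + p_{i-2}, q_i = a_i*q_{i-1} + q_{i-2} with p_{-2}=0, p_{-1}=1, q_{-2}=1, q_{-1}=0):
  i=0: a_0=22, p_0 = 22*1 + 0 = 22, q_0 = 22*0 + 1 = 1.
  i=1: a_1=11, p_1 = 11*22 + 1 = 243, q_1 = 11*1 + 0 = 11.
Check: 243^2 - 488*11^2 = 59049 - 59048 = 1, so (x, y) = (243, 11) solves the equation, and by the theorem it is the least positive solution.

(x, y) = (243, 11)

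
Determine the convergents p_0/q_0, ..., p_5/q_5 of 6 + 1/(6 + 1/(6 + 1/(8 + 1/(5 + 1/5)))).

6/1, 37/6, 228/37, 1861/302, 9533/1547, 49526/8037

Using the convergent recurrence p_i = a_i*p_{i-1} + p_{i-2}, q_i = a_i*q_{i-1} + q_{i-2} with p_{-2}=0, p_{-1}=1, q_{-2}=1, q_{-1}=0:
  i=0: a_0=6, p_0 = 6*1 + 0 = 6, q_0 = 6*0 + 1 = 1.
  i=1: a_1=6, p_1 = 6*6 + 1 = 37, q_1 = 6*1 + 0 = 6.
  i=2: a_2=6, p_2 = 6*37 + 6 = 228, q_2 = 6*6 + 1 = 37.
  i=3: a_3=8, p_3 = 8*228 + 37 = 1861, q_3 = 8*37 + 6 = 302.
  i=4: a_4=5, p_4 = 5*1861 + 228 = 9533, q_4 = 5*302 + 37 = 1547.
  i=5: a_5=5, p_5 = 5*9533 + 1861 = 49526, q_5 = 5*1547 + 302 = 8037.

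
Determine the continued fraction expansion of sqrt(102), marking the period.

[10; (10, 20)]

Write x_i = (sqrt(102) + m_i)/d_i with (m_0, d_0) = (0, 1). a_0 = floor(sqrt(102)) = 10, since 10^2 = 100 <= 102 < 121 = 11^2.
Iterate m_{i+1} = d_i*a_i - m_i, d_{i+1} = (102 - m_{i+1}^2)/d_i, a_{i+1} = floor((a_0 + m_{i+1})/d_{i+1}):
  m_1 = 1*10 - 0 = 10, d_1 = (102 - 10^2)/1 = 2/1 = 2, a_1 = floor((10 + 10)/2) = 10.
  m_2 = 2*10 - 10 = 10, d_2 = (102 - 10^2)/2 = 2/2 = 1, a_2 = floor((10 + 10)/1) = 20.
  m_3 = 1*20 - 10 = 10, d_3 = (102 - 10^2)/1 = 2/1 = 2: (m_3, d_3) = (m_1, d_1) = (10, 2), so from here the quotients repeat a_1, a_2; the period length is 2.
Hence the expansion of sqrt(102) is a_0 = 10 followed by the repeating block 10, 20 (period 2).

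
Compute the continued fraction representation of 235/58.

Run the Euclidean algorithm on 235 and 58; the successive quotients are the partial quotients a_0, a_1, ... (each step inverts the fractional part left over by the previous one):
  235 = 4*58 + 3, so a_0 = 4.
  58 = 19*3 + 1, so a_1 = 19.
  3 = 3*1 + 0, so a_2 = 3.
The remainder reaches 0 after 3 divisions, so the expansion has 3 partial quotients, read off in order.

[4; 19, 3]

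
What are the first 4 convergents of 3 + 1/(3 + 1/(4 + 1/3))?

Using the convergent recurrence p_i = a_i*p_{i-1} + p_{i-2}, q_i = a_i*q_{i-1} + q_{i-2} with p_{-2}=0, p_{-1}=1, q_{-2}=1, q_{-1}=0:
  i=0: a_0=3, p_0 = 3*1 + 0 = 3, q_0 = 3*0 + 1 = 1.
  i=1: a_1=3, p_1 = 3*3 + 1 = 10, q_1 = 3*1 + 0 = 3.
  i=2: a_2=4, p_2 = 4*10 + 3 = 43, q_2 = 4*3 + 1 = 13.
  i=3: a_3=3, p_3 = 3*43 + 10 = 139, q_3 = 3*13 + 3 = 42.

3/1, 10/3, 43/13, 139/42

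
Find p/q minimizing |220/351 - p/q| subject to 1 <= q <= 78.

Expand x = 220/351 as a continued fraction with the Euclidean algorithm:
  220 = 0*351 + 220, so a_0 = 0.
  351 = 1*220 + 131, so a_1 = 1.
  220 = 1*131 + 89, so a_2 = 1.
  131 = 1*89 + 42, so a_3 = 1.
  89 = 2*42 + 5, so a_4 = 2.
  42 = 8*5 + 2, so a_5 = 8.
  5 = 2*2 + 1, so a_6 = 2.
  2 = 2*1 + 0, so a_7 = 2.
so x = [0; 1, 1, 1, 2, 8, 2, 2].
Convergents (p_i = a_i*p_{i-1} + p_{i-2}, q_i = a_i*q_{i-1} + q_{i-2} with p_{-2}=0, p_{-1}=1, q_{-2}=1, q_{-1}=0), until the denominator exceeds 78:
  i=0: a_0=0, p_0 = 0*1 + 0 = 0, q_0 = 0*0 + 1 = 1.
  i=1: a_1=1, p_1 = 1*0 + 1 = 1, q_1 = 1*1 + 0 = 1.
  i=2: a_2=1, p_2 = 1*1 + 0 = 1, q_2 = 1*1 + 1 = 2.
  i=3: a_3=1, p_3 = 1*1 + 1 = 2, q_3 = 1*2 + 1 = 3.
  i=4: a_4=2, p_4 = 2*2 + 1 = 5, q_4 = 2*3 + 2 = 8.
  i=5: a_5=8, p_5 = 8*5 + 2 = 42, q_5 = 8*8 + 3 = 67.
  i=6: a_6=2, p_6 = 2*42 + 5 = 89, q_6 = 2*67 + 8 = 142.
q_6 = 142 > 78, so the last convergent with denominator <= 78 is p_5/q_5 = 42/67.
The closest fraction with denominator <= 78 is either p_5/q_5 or the intermediate fraction (k*p_5 + p_4)/(k*q_5 + q_4) with the largest k >= 1 whose denominator stays <= 78; these approach x as k grows, and every other convergent or intermediate fraction in range is farther away.
Largest k: floor((78 - q_4)/q_5) = floor((78 - 8)/67) = 1.
That gives (1*42 + 5)/(1*67 + 8) = 47/75.
Compare the errors: |x - 42/67| = |220*67 - 42*351|/(351*67) = 2/23517, and |x - 47/75| = |220*75 - 47*351|/(351*75) = 3/26325.
Cross-multiplying, 2*26325 = 52650 < 70551 = 3*23517, so 2/23517 is smaller: the convergent 42/67 is closer to x than 47/75.

42/67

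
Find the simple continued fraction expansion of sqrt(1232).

Write x_i = (sqrt(1232) + m_i)/d_i with (m_0, d_0) = (0, 1). a_0 = floor(sqrt(1232)) = 35, since 35^2 = 1225 <= 1232 < 1296 = 36^2.
Iterate m_{i+1} = d_i*a_i - m_i, d_{i+1} = (1232 - m_{i+1}^2)/d_i, a_{i+1} = floor((a_0 + m_{i+1})/d_{i+1}):
  m_1 = 1*35 - 0 = 35, d_1 = (1232 - 35^2)/1 = 7/1 = 7, a_1 = floor((35 + 35)/7) = 10.
  m_2 = 7*10 - 35 = 35, d_2 = (1232 - 35^2)/7 = 7/7 = 1, a_2 = floor((35 + 35)/1) = 70.
  m_3 = 1*70 - 35 = 35, d_3 = (1232 - 35^2)/1 = 7/1 = 7: (m_3, d_3) = (m_1, d_1) = (35, 7), so from here the quotients repeat a_1, a_2; the period length is 2.
Hence the expansion of sqrt(1232) is a_0 = 35 followed by the repeating block 10, 70 (period 2).

[35; (10, 70)]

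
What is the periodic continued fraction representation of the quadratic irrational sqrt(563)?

Write x_i = (sqrt(563) + m_i)/d_i with (m_0, d_0) = (0, 1). a_0 = floor(sqrt(563)) = 23, since 23^2 = 529 <= 563 < 576 = 24^2.
Iterate m_{i+1} = d_i*a_i - m_i, d_{i+1} = (563 - m_{i+1}^2)/d_i, a_{i+1} = floor((a_0 + m_{i+1})/d_{i+1}):
  m_1 = 1*23 - 0 = 23, d_1 = (563 - 23^2)/1 = 34/1 = 34, a_1 = floor((23 + 23)/34) = 1.
  m_2 = 34*1 - 23 = 11, d_2 = (563 - 11^2)/34 = 442/34 = 13, a_2 = floor((23 + 11)/13) = 2.
  m_3 = 13*2 - 11 = 15, d_3 = (563 - 15^2)/13 = 338/13 = 26, a_3 = floor((23 + 15)/26) = 1.
  m_4 = 26*1 - 15 = 11, d_4 = (563 - 11^2)/26 = 442/26 = 17, a_4 = floor((23 + 11)/17) = 2.
  m_5 = 17*2 - 11 = 23, d_5 = (563 - 23^2)/17 = 34/17 = 2, a_5 = floor((23 + 23)/2) = 23.
  m_6 = 2*23 - 23 = 23, d_6 = (563 - 23^2)/2 = 34/2 = 17, a_6 = floor((23 + 23)/17) = 2.
  m_7 = 17*2 - 23 = 11, d_7 = (563 - 11^2)/17 = 442/17 = 26, a_7 = floor((23 + 11)/26) = 1.
  m_8 = 26*1 - 11 = 15, d_8 = (563 - 15^2)/26 = 338/26 = 13, a_8 = floor((23 + 15)/13) = 2.
  m_9 = 13*2 - 15 = 11, d_9 = (563 - 11^2)/13 = 442/13 = 34, a_9 = floor((23 + 11)/34) = 1.
  m_10 = 34*1 - 11 = 23, d_10 = (563 - 23^2)/34 = 34/34 = 1, a_10 = floor((23 + 23)/1) = 46.
  m_11 = 1*46 - 23 = 23, d_11 = (563 - 23^2)/1 = 34/1 = 34: (m_11, d_11) = (m_1, d_1) = (23, 34), so from here the quotients repeat a_1, ..., a_10; the period length is 10.
Hence the expansion of sqrt(563) is a_0 = 23 followed by the repeating block 1, 2, 1, 2, 23, 2, 1, 2, 1, 46 (period 10).

[23; (1, 2, 1, 2, 23, 2, 1, 2, 1, 46)]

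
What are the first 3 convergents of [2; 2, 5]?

2/1, 5/2, 27/11

Using the convergent recurrence p_i = a_i*p_{i-1} + p_{i-2}, q_i = a_i*q_{i-1} + q_{i-2} with p_{-2}=0, p_{-1}=1, q_{-2}=1, q_{-1}=0:
  i=0: a_0=2, p_0 = 2*1 + 0 = 2, q_0 = 2*0 + 1 = 1.
  i=1: a_1=2, p_1 = 2*2 + 1 = 5, q_1 = 2*1 + 0 = 2.
  i=2: a_2=5, p_2 = 5*5 + 2 = 27, q_2 = 5*2 + 1 = 11.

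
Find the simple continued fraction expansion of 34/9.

Run the Euclidean algorithm on 34 and 9; the successive quotients are the partial quotients a_0, a_1, ... (each step inverts the fractional part left over by the previous one):
  34 = 3*9 + 7, so a_0 = 3.
  9 = 1*7 + 2, so a_1 = 1.
  7 = 3*2 + 1, so a_2 = 3.
  2 = 2*1 + 0, so a_3 = 2.
The remainder reaches 0 after 4 divisions, so the expansion has 4 partial quotients, read off in order.

[3; 1, 3, 2]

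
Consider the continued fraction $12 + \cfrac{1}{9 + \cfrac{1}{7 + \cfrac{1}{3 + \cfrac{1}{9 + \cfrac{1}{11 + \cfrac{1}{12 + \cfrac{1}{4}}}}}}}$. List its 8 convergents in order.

Using the convergent recurrence p_i = a_i*p_{i-1} + p_{i-2}, q_i = a_i*q_{i-1} + q_{i-2} with p_{-2}=0, p_{-1}=1, q_{-2}=1, q_{-1}=0:
  i=0: a_0=12, p_0 = 12*1 + 0 = 12, q_0 = 12*0 + 1 = 1.
  i=1: a_1=9, p_1 = 9*12 + 1 = 109, q_1 = 9*1 + 0 = 9.
  i=2: a_2=7, p_2 = 7*109 + 12 = 775, q_2 = 7*9 + 1 = 64.
  i=3: a_3=3, p_3 = 3*775 + 109 = 2434, q_3 = 3*64 + 9 = 201.
  i=4: a_4=9, p_4 = 9*2434 + 775 = 22681, q_4 = 9*201 + 64 = 1873.
  i=5: a_5=11, p_5 = 11*22681 + 2434 = 251925, q_5 = 11*1873 + 201 = 20804.
  i=6: a_6=12, p_6 = 12*251925 + 22681 = 3045781, q_6 = 12*20804 + 1873 = 251521.
  i=7: a_7=4, p_7 = 4*3045781 + 251925 = 12435049, q_7 = 4*251521 + 20804 = 1026888.

12/1, 109/9, 775/64, 2434/201, 22681/1873, 251925/20804, 3045781/251521, 12435049/1026888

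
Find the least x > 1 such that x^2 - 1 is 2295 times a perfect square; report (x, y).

First expand sqrt(2295) as a continued fraction. With x_i = (sqrt(2295) + m_i)/d_i and (m_0, d_0) = (0, 1): a_0 = floor(sqrt(2295)) = 47, since 47^2 = 2209 <= 2295 < 2304 = 48^2.
Iterate m_{i+1} = d_i*a_i - m_i, d_{i+1} = (2295 - m_{i+1}^2)/d_i, a_{i+1} = floor((a_0 + m_{i+1})/d_{i+1}):
  m_1 = 1*47 - 0 = 47, d_1 = (2295 - 47^2)/1 = 86/1 = 86, a_1 = floor((47 + 47)/86) = 1.
  m_2 = 86*1 - 47 = 39, d_2 = (2295 - 39^2)/86 = 774/86 = 9, a_2 = floor((47 + 39)/9) = 9.
  m_3 = 9*9 - 39 = 42, d_3 = (2295 - 42^2)/9 = 531/9 = 59, a_3 = floor((47 + 42)/59) = 1.
  m_4 = 59*1 - 42 = 17, d_4 = (2295 - 17^2)/59 = 2006/59 = 34, a_4 = floor((47 + 17)/34) = 1.
  m_5 = 34*1 - 17 = 17, d_5 = (2295 - 17^2)/34 = 2006/34 = 59, a_5 = floor((47 + 17)/59) = 1.
  m_6 = 59*1 - 17 = 42, d_6 = (2295 - 42^2)/59 = 531/59 = 9, a_6 = floor((47 + 42)/9) = 9.
  m_7 = 9*9 - 42 = 39, d_7 = (2295 - 39^2)/9 = 774/9 = 86, a_7 = floor((47 + 39)/86) = 1.
  m_8 = 86*1 - 39 = 47, d_8 = (2295 - 47^2)/86 = 86/86 = 1, a_8 = floor((47 + 47)/1) = 94.
  m_9 = 1*94 - 47 = 47, d_9 = (2295 - 47^2)/1 = 86/1 = 86: (m_9, d_9) = (m_1, d_1) = (47, 86), so from here the quotients repeat a_1, ..., a_8; the period length is 8.
So sqrt(2295) = [47; (1, 9, 1, 1, 1, 9, 1, 94)] with period length k = 8.
k is even, so the fundamental solution of x^2 - 2295y^2 = 1 is (p_{k-1}, q_{k-1}) = (p_7, q_7); compute convergents through index 7.
Convergents (p_i = a_i*p_{i-1} + p_{i-2}, q_i = a_i*q_{i-1} + q_{i-2} with p_{-2}=0, p_{-1}=1, q_{-2}=1, q_{-1}=0):
  i=0: a_0=47, p_0 = 47*1 + 0 = 47, q_0 = 47*0 + 1 = 1.
  i=1: a_1=1, p_1 = 1*47 + 1 = 48, q_1 = 1*1 + 0 = 1.
  i=2: a_2=9, p_2 = 9*48 + 47 = 479, q_2 = 9*1 + 1 = 10.
  i=3: a_3=1, p_3 = 1*479 + 48 = 527, q_3 = 1*10 + 1 = 11.
  i=4: a_4=1, p_4 = 1*527 + 479 = 1006, q_4 = 1*11 + 10 = 21.
  i=5: a_5=1, p_5 = 1*1006 + 527 = 1533, q_5 = 1*21 + 11 = 32.
  i=6: a_6=9, p_6 = 9*1533 + 1006 = 14803, q_6 = 9*32 + 21 = 309.
  i=7: a_7=1, p_7 = 1*14803 + 1533 = 16336, q_7 = 1*309 + 32 = 341.
Check: 16336^2 - 2295*341^2 = 266864896 - 266864895 = 1, so (x, y) = (16336, 341) solves the equation, and by the theorem it is the least positive solution.

(x, y) = (16336, 341)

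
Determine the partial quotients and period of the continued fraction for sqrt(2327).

[48; (4, 5, 2, 2, 1, 6, 1, 2, 2, 5, 4, 96)]

Write x_i = (sqrt(2327) + m_i)/d_i with (m_0, d_0) = (0, 1). a_0 = floor(sqrt(2327)) = 48, since 48^2 = 2304 <= 2327 < 2401 = 49^2.
Iterate m_{i+1} = d_i*a_i - m_i, d_{i+1} = (2327 - m_{i+1}^2)/d_i, a_{i+1} = floor((a_0 + m_{i+1})/d_{i+1}):
  m_1 = 1*48 - 0 = 48, d_1 = (2327 - 48^2)/1 = 23/1 = 23, a_1 = floor((48 + 48)/23) = 4.
  m_2 = 23*4 - 48 = 44, d_2 = (2327 - 44^2)/23 = 391/23 = 17, a_2 = floor((48 + 44)/17) = 5.
  m_3 = 17*5 - 44 = 41, d_3 = (2327 - 41^2)/17 = 646/17 = 38, a_3 = floor((48 + 41)/38) = 2.
  m_4 = 38*2 - 41 = 35, d_4 = (2327 - 35^2)/38 = 1102/38 = 29, a_4 = floor((48 + 35)/29) = 2.
  m_5 = 29*2 - 35 = 23, d_5 = (2327 - 23^2)/29 = 1798/29 = 62, a_5 = floor((48 + 23)/62) = 1.
  m_6 = 62*1 - 23 = 39, d_6 = (2327 - 39^2)/62 = 806/62 = 13, a_6 = floor((48 + 39)/13) = 6.
  m_7 = 13*6 - 39 = 39, d_7 = (2327 - 39^2)/13 = 806/13 = 62, a_7 = floor((48 + 39)/62) = 1.
  m_8 = 62*1 - 39 = 23, d_8 = (2327 - 23^2)/62 = 1798/62 = 29, a_8 = floor((48 + 23)/29) = 2.
  m_9 = 29*2 - 23 = 35, d_9 = (2327 - 35^2)/29 = 1102/29 = 38, a_9 = floor((48 + 35)/38) = 2.
  m_10 = 38*2 - 35 = 41, d_10 = (2327 - 41^2)/38 = 646/38 = 17, a_10 = floor((48 + 41)/17) = 5.
  m_11 = 17*5 - 41 = 44, d_11 = (2327 - 44^2)/17 = 391/17 = 23, a_11 = floor((48 + 44)/23) = 4.
  m_12 = 23*4 - 44 = 48, d_12 = (2327 - 48^2)/23 = 23/23 = 1, a_12 = floor((48 + 48)/1) = 96.
  m_13 = 1*96 - 48 = 48, d_13 = (2327 - 48^2)/1 = 23/1 = 23: (m_13, d_13) = (m_1, d_1) = (48, 23), so from here the quotients repeat a_1, ..., a_12; the period length is 12.
Hence the expansion of sqrt(2327) is a_0 = 48 followed by the repeating block 4, 5, 2, 2, 1, 6, 1, 2, 2, 5, 4, 96 (period 12).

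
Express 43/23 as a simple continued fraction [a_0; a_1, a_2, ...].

[1; 1, 6, 1, 2]

Run the Euclidean algorithm on 43 and 23; the successive quotients are the partial quotients a_0, a_1, ... (each step inverts the fractional part left over by the previous one):
  43 = 1*23 + 20, so a_0 = 1.
  23 = 1*20 + 3, so a_1 = 1.
  20 = 6*3 + 2, so a_2 = 6.
  3 = 1*2 + 1, so a_3 = 1.
  2 = 2*1 + 0, so a_4 = 2.
The remainder reaches 0 after 5 divisions, so the expansion has 5 partial quotients, read off in order.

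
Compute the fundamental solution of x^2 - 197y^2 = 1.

(x, y) = (393, 28)

First expand sqrt(197) as a continued fraction. With x_i = (sqrt(197) + m_i)/d_i and (m_0, d_0) = (0, 1): a_0 = floor(sqrt(197)) = 14, since 14^2 = 196 <= 197 < 225 = 15^2.
Iterate m_{i+1} = d_i*a_i - m_i, d_{i+1} = (197 - m_{i+1}^2)/d_i, a_{i+1} = floor((a_0 + m_{i+1})/d_{i+1}):
  m_1 = 1*14 - 0 = 14, d_1 = (197 - 14^2)/1 = 1/1 = 1, a_1 = floor((14 + 14)/1) = 28.
  m_2 = 1*28 - 14 = 14, d_2 = (197 - 14^2)/1 = 1/1 = 1: (m_2, d_2) = (m_1, d_1) = (14, 1), so from here the quotient a_1 repeats; the period length is 1.
So sqrt(197) = [14; (28)] with period length k = 1.
k is odd, so (p_{k-1}, q_{k-1}) only solves x^2 - 197y^2 = -1 and the fundamental solution of x^2 - 197y^2 = 1 is (p_{2k-1}, q_{2k-1}) = (p_1, q_1); compute convergents through index 1, running through the period twice.
Convergents (p_i = a_i*p_{i-1} + p_{i-2}, q_i = a_i*q_{i-1} + q_{i-2} with p_{-2}=0, p_{-1}=1, q_{-2}=1, q_{-1}=0):
  i=0: a_0=14, p_0 = 14*1 + 0 = 14, q_0 = 14*0 + 1 = 1.
  i=1: a_1=28, p_1 = 28*14 + 1 = 393, q_1 = 28*1 + 0 = 28.
Indeed p_0^2 - 197*q_0^2 = 196 - 197 = -1, not +1.
Check: 393^2 - 197*28^2 = 154449 - 154448 = 1, so (x, y) = (393, 28) solves the equation, and by the theorem it is the least positive solution.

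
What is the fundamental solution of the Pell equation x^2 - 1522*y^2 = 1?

(x, y) = (3043, 78)

First expand sqrt(1522) as a continued fraction. With x_i = (sqrt(1522) + m_i)/d_i and (m_0, d_0) = (0, 1): a_0 = floor(sqrt(1522)) = 39, since 39^2 = 1521 <= 1522 < 1600 = 40^2.
Iterate m_{i+1} = d_i*a_i - m_i, d_{i+1} = (1522 - m_{i+1}^2)/d_i, a_{i+1} = floor((a_0 + m_{i+1})/d_{i+1}):
  m_1 = 1*39 - 0 = 39, d_1 = (1522 - 39^2)/1 = 1/1 = 1, a_1 = floor((39 + 39)/1) = 78.
  m_2 = 1*78 - 39 = 39, d_2 = (1522 - 39^2)/1 = 1/1 = 1: (m_2, d_2) = (m_1, d_1) = (39, 1), so from here the quotient a_1 repeats; the period length is 1.
So sqrt(1522) = [39; (78)] with period length k = 1.
k is odd, so (p_{k-1}, q_{k-1}) only solves x^2 - 1522y^2 = -1 and the fundamental solution of x^2 - 1522y^2 = 1 is (p_{2k-1}, q_{2k-1}) = (p_1, q_1); compute convergents through index 1, running through the period twice.
Convergents (p_i = a_i*p_{i-1} + p_{i-2}, q_i = a_i*q_{i-1} + q_{i-2} with p_{-2}=0, p_{-1}=1, q_{-2}=1, q_{-1}=0):
  i=0: a_0=39, p_0 = 39*1 + 0 = 39, q_0 = 39*0 + 1 = 1.
  i=1: a_1=78, p_1 = 78*39 + 1 = 3043, q_1 = 78*1 + 0 = 78.
Indeed p_0^2 - 1522*q_0^2 = 1521 - 1522 = -1, not +1.
Check: 3043^2 - 1522*78^2 = 9259849 - 9259848 = 1, so (x, y) = (3043, 78) solves the equation, and by the theorem it is the least positive solution.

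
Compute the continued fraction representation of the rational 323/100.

[3; 4, 2, 1, 7]

Run the Euclidean algorithm on 323 and 100; the successive quotients are the partial quotients a_0, a_1, ... (each step inverts the fractional part left over by the previous one):
  323 = 3*100 + 23, so a_0 = 3.
  100 = 4*23 + 8, so a_1 = 4.
  23 = 2*8 + 7, so a_2 = 2.
  8 = 1*7 + 1, so a_3 = 1.
  7 = 7*1 + 0, so a_4 = 7.
The remainder reaches 0 after 5 divisions, so the expansion has 5 partial quotients, read off in order.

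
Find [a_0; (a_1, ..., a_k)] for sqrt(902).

Write x_i = (sqrt(902) + m_i)/d_i with (m_0, d_0) = (0, 1). a_0 = floor(sqrt(902)) = 30, since 30^2 = 900 <= 902 < 961 = 31^2.
Iterate m_{i+1} = d_i*a_i - m_i, d_{i+1} = (902 - m_{i+1}^2)/d_i, a_{i+1} = floor((a_0 + m_{i+1})/d_{i+1}):
  m_1 = 1*30 - 0 = 30, d_1 = (902 - 30^2)/1 = 2/1 = 2, a_1 = floor((30 + 30)/2) = 30.
  m_2 = 2*30 - 30 = 30, d_2 = (902 - 30^2)/2 = 2/2 = 1, a_2 = floor((30 + 30)/1) = 60.
  m_3 = 1*60 - 30 = 30, d_3 = (902 - 30^2)/1 = 2/1 = 2: (m_3, d_3) = (m_1, d_1) = (30, 2), so from here the quotients repeat a_1, a_2; the period length is 2.
Hence the expansion of sqrt(902) is a_0 = 30 followed by the repeating block 30, 60 (period 2).

[30; (30, 60)]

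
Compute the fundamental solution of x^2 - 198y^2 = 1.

(x, y) = (197, 14)

First expand sqrt(198) as a continued fraction. With x_i = (sqrt(198) + m_i)/d_i and (m_0, d_0) = (0, 1): a_0 = floor(sqrt(198)) = 14, since 14^2 = 196 <= 198 < 225 = 15^2.
Iterate m_{i+1} = d_i*a_i - m_i, d_{i+1} = (198 - m_{i+1}^2)/d_i, a_{i+1} = floor((a_0 + m_{i+1})/d_{i+1}):
  m_1 = 1*14 - 0 = 14, d_1 = (198 - 14^2)/1 = 2/1 = 2, a_1 = floor((14 + 14)/2) = 14.
  m_2 = 2*14 - 14 = 14, d_2 = (198 - 14^2)/2 = 2/2 = 1, a_2 = floor((14 + 14)/1) = 28.
  m_3 = 1*28 - 14 = 14, d_3 = (198 - 14^2)/1 = 2/1 = 2: (m_3, d_3) = (m_1, d_1) = (14, 2), so from here the quotients repeat a_1, a_2; the period length is 2.
So sqrt(198) = [14; (14, 28)] with period length k = 2.
k is even, so the fundamental solution of x^2 - 198y^2 = 1 is (p_{k-1}, q_{k-1}) = (p_1, q_1); compute convergents through index 1.
Convergents (p_i = a_i*p_{i-1} + p_{i-2}, q_i = a_i*q_{i-1} + q_{i-2} with p_{-2}=0, p_{-1}=1, q_{-2}=1, q_{-1}=0):
  i=0: a_0=14, p_0 = 14*1 + 0 = 14, q_0 = 14*0 + 1 = 1.
  i=1: a_1=14, p_1 = 14*14 + 1 = 197, q_1 = 14*1 + 0 = 14.
Check: 197^2 - 198*14^2 = 38809 - 38808 = 1, so (x, y) = (197, 14) solves the equation, and by the theorem it is the least positive solution.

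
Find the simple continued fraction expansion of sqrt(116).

[10; (1, 3, 2, 1, 4, 1, 2, 3, 1, 20)]

Write x_i = (sqrt(116) + m_i)/d_i with (m_0, d_0) = (0, 1). a_0 = floor(sqrt(116)) = 10, since 10^2 = 100 <= 116 < 121 = 11^2.
Iterate m_{i+1} = d_i*a_i - m_i, d_{i+1} = (116 - m_{i+1}^2)/d_i, a_{i+1} = floor((a_0 + m_{i+1})/d_{i+1}):
  m_1 = 1*10 - 0 = 10, d_1 = (116 - 10^2)/1 = 16/1 = 16, a_1 = floor((10 + 10)/16) = 1.
  m_2 = 16*1 - 10 = 6, d_2 = (116 - 6^2)/16 = 80/16 = 5, a_2 = floor((10 + 6)/5) = 3.
  m_3 = 5*3 - 6 = 9, d_3 = (116 - 9^2)/5 = 35/5 = 7, a_3 = floor((10 + 9)/7) = 2.
  m_4 = 7*2 - 9 = 5, d_4 = (116 - 5^2)/7 = 91/7 = 13, a_4 = floor((10 + 5)/13) = 1.
  m_5 = 13*1 - 5 = 8, d_5 = (116 - 8^2)/13 = 52/13 = 4, a_5 = floor((10 + 8)/4) = 4.
  m_6 = 4*4 - 8 = 8, d_6 = (116 - 8^2)/4 = 52/4 = 13, a_6 = floor((10 + 8)/13) = 1.
  m_7 = 13*1 - 8 = 5, d_7 = (116 - 5^2)/13 = 91/13 = 7, a_7 = floor((10 + 5)/7) = 2.
  m_8 = 7*2 - 5 = 9, d_8 = (116 - 9^2)/7 = 35/7 = 5, a_8 = floor((10 + 9)/5) = 3.
  m_9 = 5*3 - 9 = 6, d_9 = (116 - 6^2)/5 = 80/5 = 16, a_9 = floor((10 + 6)/16) = 1.
  m_10 = 16*1 - 6 = 10, d_10 = (116 - 10^2)/16 = 16/16 = 1, a_10 = floor((10 + 10)/1) = 20.
  m_11 = 1*20 - 10 = 10, d_11 = (116 - 10^2)/1 = 16/1 = 16: (m_11, d_11) = (m_1, d_1) = (10, 16), so from here the quotients repeat a_1, ..., a_10; the period length is 10.
Hence the expansion of sqrt(116) is a_0 = 10 followed by the repeating block 1, 3, 2, 1, 4, 1, 2, 3, 1, 20 (period 10).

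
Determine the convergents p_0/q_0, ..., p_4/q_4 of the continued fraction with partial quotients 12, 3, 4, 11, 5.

Using the convergent recurrence p_i = a_i*p_{i-1} + p_{i-2}, q_i = a_i*q_{i-1} + q_{i-2} with p_{-2}=0, p_{-1}=1, q_{-2}=1, q_{-1}=0:
  i=0: a_0=12, p_0 = 12*1 + 0 = 12, q_0 = 12*0 + 1 = 1.
  i=1: a_1=3, p_1 = 3*12 + 1 = 37, q_1 = 3*1 + 0 = 3.
  i=2: a_2=4, p_2 = 4*37 + 12 = 160, q_2 = 4*3 + 1 = 13.
  i=3: a_3=11, p_3 = 11*160 + 37 = 1797, q_3 = 11*13 + 3 = 146.
  i=4: a_4=5, p_4 = 5*1797 + 160 = 9145, q_4 = 5*146 + 13 = 743.

12/1, 37/3, 160/13, 1797/146, 9145/743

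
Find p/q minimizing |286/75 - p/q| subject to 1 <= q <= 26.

Expand x = 286/75 as a continued fraction with the Euclidean algorithm:
  286 = 3*75 + 61, so a_0 = 3.
  75 = 1*61 + 14, so a_1 = 1.
  61 = 4*14 + 5, so a_2 = 4.
  14 = 2*5 + 4, so a_3 = 2.
  5 = 1*4 + 1, so a_4 = 1.
  4 = 4*1 + 0, so a_5 = 4.
so x = [3; 1, 4, 2, 1, 4].
Convergents (p_i = a_i*p_{i-1} + p_{i-2}, q_i = a_i*q_{i-1} + q_{i-2} with p_{-2}=0, p_{-1}=1, q_{-2}=1, q_{-1}=0), until the denominator exceeds 26:
  i=0: a_0=3, p_0 = 3*1 + 0 = 3, q_0 = 3*0 + 1 = 1.
  i=1: a_1=1, p_1 = 1*3 + 1 = 4, q_1 = 1*1 + 0 = 1.
  i=2: a_2=4, p_2 = 4*4 + 3 = 19, q_2 = 4*1 + 1 = 5.
  i=3: a_3=2, p_3 = 2*19 + 4 = 42, q_3 = 2*5 + 1 = 11.
  i=4: a_4=1, p_4 = 1*42 + 19 = 61, q_4 = 1*11 + 5 = 16.
  i=5: a_5=4, p_5 = 4*61 + 42 = 286, q_5 = 4*16 + 11 = 75.
q_5 = 75 > 26, so the last convergent with denominator <= 26 is p_4/q_4 = 61/16.
The closest fraction with denominator <= 26 is either p_4/q_4 or the intermediate fraction (k*p_4 + p_3)/(k*q_4 + q_3) with the largest k >= 1 whose denominator stays <= 26; these approach x as k grows, and every other convergent or intermediate fraction in range is farther away.
Largest k: floor((26 - q_3)/q_4) = floor((26 - 11)/16) = 0.
Since k = 0, no intermediate fraction beyond p_4/q_4 has denominator <= 26, so the convergent 61/16 is the closest (its error is |286*16 - 61*75|/(75*16) = 1/1200).

61/16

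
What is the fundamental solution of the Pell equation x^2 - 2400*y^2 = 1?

First expand sqrt(2400) as a continued fraction. With x_i = (sqrt(2400) + m_i)/d_i and (m_0, d_0) = (0, 1): a_0 = floor(sqrt(2400)) = 48, since 48^2 = 2304 <= 2400 < 2401 = 49^2.
Iterate m_{i+1} = d_i*a_i - m_i, d_{i+1} = (2400 - m_{i+1}^2)/d_i, a_{i+1} = floor((a_0 + m_{i+1})/d_{i+1}):
  m_1 = 1*48 - 0 = 48, d_1 = (2400 - 48^2)/1 = 96/1 = 96, a_1 = floor((48 + 48)/96) = 1.
  m_2 = 96*1 - 48 = 48, d_2 = (2400 - 48^2)/96 = 96/96 = 1, a_2 = floor((48 + 48)/1) = 96.
  m_3 = 1*96 - 48 = 48, d_3 = (2400 - 48^2)/1 = 96/1 = 96: (m_3, d_3) = (m_1, d_1) = (48, 96), so from here the quotients repeat a_1, a_2; the period length is 2.
So sqrt(2400) = [48; (1, 96)] with period length k = 2.
k is even, so the fundamental solution of x^2 - 2400y^2 = 1 is (p_{k-1}, q_{k-1}) = (p_1, q_1); compute convergents through index 1.
Convergents (p_i = a_i*p_{i-1} + p_{i-2}, q_i = a_i*q_{i-1} + q_{i-2} with p_{-2}=0, p_{-1}=1, q_{-2}=1, q_{-1}=0):
  i=0: a_0=48, p_0 = 48*1 + 0 = 48, q_0 = 48*0 + 1 = 1.
  i=1: a_1=1, p_1 = 1*48 + 1 = 49, q_1 = 1*1 + 0 = 1.
Check: 49^2 - 2400*1^2 = 2401 - 2400 = 1, so (x, y) = (49, 1) solves the equation, and by the theorem it is the least positive solution.

(x, y) = (49, 1)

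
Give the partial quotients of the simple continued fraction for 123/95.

[1; 3, 2, 1, 1, 5]

Run the Euclidean algorithm on 123 and 95; the successive quotients are the partial quotients a_0, a_1, ... (each step inverts the fractional part left over by the previous one):
  123 = 1*95 + 28, so a_0 = 1.
  95 = 3*28 + 11, so a_1 = 3.
  28 = 2*11 + 6, so a_2 = 2.
  11 = 1*6 + 5, so a_3 = 1.
  6 = 1*5 + 1, so a_4 = 1.
  5 = 5*1 + 0, so a_5 = 5.
The remainder reaches 0 after 6 divisions, so the expansion has 6 partial quotients, read off in order.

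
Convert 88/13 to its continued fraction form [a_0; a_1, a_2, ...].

[6; 1, 3, 3]

Run the Euclidean algorithm on 88 and 13; the successive quotients are the partial quotients a_0, a_1, ... (each step inverts the fractional part left over by the previous one):
  88 = 6*13 + 10, so a_0 = 6.
  13 = 1*10 + 3, so a_1 = 1.
  10 = 3*3 + 1, so a_2 = 3.
  3 = 3*1 + 0, so a_3 = 3.
The remainder reaches 0 after 4 divisions, so the expansion has 4 partial quotients, read off in order.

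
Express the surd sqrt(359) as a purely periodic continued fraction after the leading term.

[18; (1, 17, 1, 36)]

Write x_i = (sqrt(359) + m_i)/d_i with (m_0, d_0) = (0, 1). a_0 = floor(sqrt(359)) = 18, since 18^2 = 324 <= 359 < 361 = 19^2.
Iterate m_{i+1} = d_i*a_i - m_i, d_{i+1} = (359 - m_{i+1}^2)/d_i, a_{i+1} = floor((a_0 + m_{i+1})/d_{i+1}):
  m_1 = 1*18 - 0 = 18, d_1 = (359 - 18^2)/1 = 35/1 = 35, a_1 = floor((18 + 18)/35) = 1.
  m_2 = 35*1 - 18 = 17, d_2 = (359 - 17^2)/35 = 70/35 = 2, a_2 = floor((18 + 17)/2) = 17.
  m_3 = 2*17 - 17 = 17, d_3 = (359 - 17^2)/2 = 70/2 = 35, a_3 = floor((18 + 17)/35) = 1.
  m_4 = 35*1 - 17 = 18, d_4 = (359 - 18^2)/35 = 35/35 = 1, a_4 = floor((18 + 18)/1) = 36.
  m_5 = 1*36 - 18 = 18, d_5 = (359 - 18^2)/1 = 35/1 = 35: (m_5, d_5) = (m_1, d_1) = (18, 35), so from here the quotients repeat a_1, ..., a_4; the period length is 4.
Hence the expansion of sqrt(359) is a_0 = 18 followed by the repeating block 1, 17, 1, 36 (period 4).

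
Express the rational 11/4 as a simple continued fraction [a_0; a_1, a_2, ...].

Run the Euclidean algorithm on 11 and 4; the successive quotients are the partial quotients a_0, a_1, ... (each step inverts the fractional part left over by the previous one):
  11 = 2*4 + 3, so a_0 = 2.
  4 = 1*3 + 1, so a_1 = 1.
  3 = 3*1 + 0, so a_2 = 3.
The remainder reaches 0 after 3 divisions, so the expansion has 3 partial quotients, read off in order.

[2; 1, 3]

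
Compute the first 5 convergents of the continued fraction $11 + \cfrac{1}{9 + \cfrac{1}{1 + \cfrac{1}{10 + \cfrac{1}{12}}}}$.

11/1, 100/9, 111/10, 1210/109, 14631/1318

Using the convergent recurrence p_i = a_i*p_{i-1} + p_{i-2}, q_i = a_i*q_{i-1} + q_{i-2} with p_{-2}=0, p_{-1}=1, q_{-2}=1, q_{-1}=0:
  i=0: a_0=11, p_0 = 11*1 + 0 = 11, q_0 = 11*0 + 1 = 1.
  i=1: a_1=9, p_1 = 9*11 + 1 = 100, q_1 = 9*1 + 0 = 9.
  i=2: a_2=1, p_2 = 1*100 + 11 = 111, q_2 = 1*9 + 1 = 10.
  i=3: a_3=10, p_3 = 10*111 + 100 = 1210, q_3 = 10*10 + 9 = 109.
  i=4: a_4=12, p_4 = 12*1210 + 111 = 14631, q_4 = 12*109 + 10 = 1318.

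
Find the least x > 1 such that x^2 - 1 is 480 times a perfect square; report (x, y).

First expand sqrt(480) as a continued fraction. With x_i = (sqrt(480) + m_i)/d_i and (m_0, d_0) = (0, 1): a_0 = floor(sqrt(480)) = 21, since 21^2 = 441 <= 480 < 484 = 22^2.
Iterate m_{i+1} = d_i*a_i - m_i, d_{i+1} = (480 - m_{i+1}^2)/d_i, a_{i+1} = floor((a_0 + m_{i+1})/d_{i+1}):
  m_1 = 1*21 - 0 = 21, d_1 = (480 - 21^2)/1 = 39/1 = 39, a_1 = floor((21 + 21)/39) = 1.
  m_2 = 39*1 - 21 = 18, d_2 = (480 - 18^2)/39 = 156/39 = 4, a_2 = floor((21 + 18)/4) = 9.
  m_3 = 4*9 - 18 = 18, d_3 = (480 - 18^2)/4 = 156/4 = 39, a_3 = floor((21 + 18)/39) = 1.
  m_4 = 39*1 - 18 = 21, d_4 = (480 - 21^2)/39 = 39/39 = 1, a_4 = floor((21 + 21)/1) = 42.
  m_5 = 1*42 - 21 = 21, d_5 = (480 - 21^2)/1 = 39/1 = 39: (m_5, d_5) = (m_1, d_1) = (21, 39), so from here the quotients repeat a_1, ..., a_4; the period length is 4.
So sqrt(480) = [21; (1, 9, 1, 42)] with period length k = 4.
k is even, so the fundamental solution of x^2 - 480y^2 = 1 is (p_{k-1}, q_{k-1}) = (p_3, q_3); compute convergents through index 3.
Convergents (p_i = a_i*p_{i-1} + p_{i-2}, q_i = a_i*q_{i-1} + q_{i-2} with p_{-2}=0, p_{-1}=1, q_{-2}=1, q_{-1}=0):
  i=0: a_0=21, p_0 = 21*1 + 0 = 21, q_0 = 21*0 + 1 = 1.
  i=1: a_1=1, p_1 = 1*21 + 1 = 22, q_1 = 1*1 + 0 = 1.
  i=2: a_2=9, p_2 = 9*22 + 21 = 219, q_2 = 9*1 + 1 = 10.
  i=3: a_3=1, p_3 = 1*219 + 22 = 241, q_3 = 1*10 + 1 = 11.
Check: 241^2 - 480*11^2 = 58081 - 58080 = 1, so (x, y) = (241, 11) solves the equation, and by the theorem it is the least positive solution.

(x, y) = (241, 11)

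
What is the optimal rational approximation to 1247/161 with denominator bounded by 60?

Expand x = 1247/161 as a continued fraction with the Euclidean algorithm:
  1247 = 7*161 + 120, so a_0 = 7.
  161 = 1*120 + 41, so a_1 = 1.
  120 = 2*41 + 38, so a_2 = 2.
  41 = 1*38 + 3, so a_3 = 1.
  38 = 12*3 + 2, so a_4 = 12.
  3 = 1*2 + 1, so a_5 = 1.
  2 = 2*1 + 0, so a_6 = 2.
so x = [7; 1, 2, 1, 12, 1, 2].
Convergents (p_i = a_i*p_{i-1} + p_{i-2}, q_i = a_i*q_{i-1} + q_{i-2} with p_{-2}=0, p_{-1}=1, q_{-2}=1, q_{-1}=0), until the denominator exceeds 60:
  i=0: a_0=7, p_0 = 7*1 + 0 = 7, q_0 = 7*0 + 1 = 1.
  i=1: a_1=1, p_1 = 1*7 + 1 = 8, q_1 = 1*1 + 0 = 1.
  i=2: a_2=2, p_2 = 2*8 + 7 = 23, q_2 = 2*1 + 1 = 3.
  i=3: a_3=1, p_3 = 1*23 + 8 = 31, q_3 = 1*3 + 1 = 4.
  i=4: a_4=12, p_4 = 12*31 + 23 = 395, q_4 = 12*4 + 3 = 51.
  i=5: a_5=1, p_5 = 1*395 + 31 = 426, q_5 = 1*51 + 4 = 55.
  i=6: a_6=2, p_6 = 2*426 + 395 = 1247, q_6 = 2*55 + 51 = 161.
q_6 = 161 > 60, so the last convergent with denominator <= 60 is p_5/q_5 = 426/55.
The closest fraction with denominator <= 60 is either p_5/q_5 or the intermediate fraction (k*p_5 + p_4)/(k*q_5 + q_4) with the largest k >= 1 whose denominator stays <= 60; these approach x as k grows, and every other convergent or intermediate fraction in range is farther away.
Largest k: floor((60 - q_4)/q_5) = floor((60 - 51)/55) = 0.
Since k = 0, no intermediate fraction beyond p_5/q_5 has denominator <= 60, so the convergent 426/55 is the closest (its error is |1247*55 - 426*161|/(161*55) = 1/8855).

426/55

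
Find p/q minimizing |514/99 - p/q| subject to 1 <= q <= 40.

Expand x = 514/99 as a continued fraction with the Euclidean algorithm:
  514 = 5*99 + 19, so a_0 = 5.
  99 = 5*19 + 4, so a_1 = 5.
  19 = 4*4 + 3, so a_2 = 4.
  4 = 1*3 + 1, so a_3 = 1.
  3 = 3*1 + 0, so a_4 = 3.
so x = [5; 5, 4, 1, 3].
Convergents (p_i = a_i*p_{i-1} + p_{i-2}, q_i = a_i*q_{i-1} + q_{i-2} with p_{-2}=0, p_{-1}=1, q_{-2}=1, q_{-1}=0), until the denominator exceeds 40:
  i=0: a_0=5, p_0 = 5*1 + 0 = 5, q_0 = 5*0 + 1 = 1.
  i=1: a_1=5, p_1 = 5*5 + 1 = 26, q_1 = 5*1 + 0 = 5.
  i=2: a_2=4, p_2 = 4*26 + 5 = 109, q_2 = 4*5 + 1 = 21.
  i=3: a_3=1, p_3 = 1*109 + 26 = 135, q_3 = 1*21 + 5 = 26.
  i=4: a_4=3, p_4 = 3*135 + 109 = 514, q_4 = 3*26 + 21 = 99.
q_4 = 99 > 40, so the last convergent with denominator <= 40 is p_3/q_3 = 135/26.
The closest fraction with denominator <= 40 is either p_3/q_3 or the intermediate fraction (k*p_3 + p_2)/(k*q_3 + q_2) with the largest k >= 1 whose denominator stays <= 40; these approach x as k grows, and every other convergent or intermediate fraction in range is farther away.
Largest k: floor((40 - q_2)/q_3) = floor((40 - 21)/26) = 0.
Since k = 0, no intermediate fraction beyond p_3/q_3 has denominator <= 40, so the convergent 135/26 is the closest (its error is |514*26 - 135*99|/(99*26) = 1/2574).

135/26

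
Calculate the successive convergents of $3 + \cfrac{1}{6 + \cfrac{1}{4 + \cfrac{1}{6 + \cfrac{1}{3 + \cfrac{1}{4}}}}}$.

3/1, 19/6, 79/25, 493/156, 1558/493, 6725/2128

Using the convergent recurrence p_i = a_i*p_{i-1} + p_{i-2}, q_i = a_i*q_{i-1} + q_{i-2} with p_{-2}=0, p_{-1}=1, q_{-2}=1, q_{-1}=0:
  i=0: a_0=3, p_0 = 3*1 + 0 = 3, q_0 = 3*0 + 1 = 1.
  i=1: a_1=6, p_1 = 6*3 + 1 = 19, q_1 = 6*1 + 0 = 6.
  i=2: a_2=4, p_2 = 4*19 + 3 = 79, q_2 = 4*6 + 1 = 25.
  i=3: a_3=6, p_3 = 6*79 + 19 = 493, q_3 = 6*25 + 6 = 156.
  i=4: a_4=3, p_4 = 3*493 + 79 = 1558, q_4 = 3*156 + 25 = 493.
  i=5: a_5=4, p_5 = 4*1558 + 493 = 6725, q_5 = 4*493 + 156 = 2128.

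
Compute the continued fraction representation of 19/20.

[0; 1, 19]

Run the Euclidean algorithm on 19 and 20; the successive quotients are the partial quotients a_0, a_1, ... (each step inverts the fractional part left over by the previous one):
  19 = 0*20 + 19, so a_0 = 0.
  20 = 1*19 + 1, so a_1 = 1.
  19 = 19*1 + 0, so a_2 = 19.
The remainder reaches 0 after 3 divisions, so the expansion has 3 partial quotients, read off in order.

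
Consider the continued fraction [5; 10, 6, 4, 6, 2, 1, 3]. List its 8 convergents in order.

Using the convergent recurrence p_i = a_i*p_{i-1} + p_{i-2}, q_i = a_i*q_{i-1} + q_{i-2} with p_{-2}=0, p_{-1}=1, q_{-2}=1, q_{-1}=0:
  i=0: a_0=5, p_0 = 5*1 + 0 = 5, q_0 = 5*0 + 1 = 1.
  i=1: a_1=10, p_1 = 10*5 + 1 = 51, q_1 = 10*1 + 0 = 10.
  i=2: a_2=6, p_2 = 6*51 + 5 = 311, q_2 = 6*10 + 1 = 61.
  i=3: a_3=4, p_3 = 4*311 + 51 = 1295, q_3 = 4*61 + 10 = 254.
  i=4: a_4=6, p_4 = 6*1295 + 311 = 8081, q_4 = 6*254 + 61 = 1585.
  i=5: a_5=2, p_5 = 2*8081 + 1295 = 17457, q_5 = 2*1585 + 254 = 3424.
  i=6: a_6=1, p_6 = 1*17457 + 8081 = 25538, q_6 = 1*3424 + 1585 = 5009.
  i=7: a_7=3, p_7 = 3*25538 + 17457 = 94071, q_7 = 3*5009 + 3424 = 18451.

5/1, 51/10, 311/61, 1295/254, 8081/1585, 17457/3424, 25538/5009, 94071/18451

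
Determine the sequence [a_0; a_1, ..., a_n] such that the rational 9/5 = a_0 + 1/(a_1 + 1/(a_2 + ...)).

Run the Euclidean algorithm on 9 and 5; the successive quotients are the partial quotients a_0, a_1, ... (each step inverts the fractional part left over by the previous one):
  9 = 1*5 + 4, so a_0 = 1.
  5 = 1*4 + 1, so a_1 = 1.
  4 = 4*1 + 0, so a_2 = 4.
The remainder reaches 0 after 3 divisions, so the expansion has 3 partial quotients, read off in order.

[1; 1, 4]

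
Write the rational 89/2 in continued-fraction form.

Run the Euclidean algorithm on 89 and 2; the successive quotients are the partial quotients a_0, a_1, ... (each step inverts the fractional part left over by the previous one):
  89 = 44*2 + 1, so a_0 = 44.
  2 = 2*1 + 0, so a_1 = 2.
The remainder reaches 0 after 2 divisions, so the expansion has 2 partial quotients, read off in order.

[44; 2]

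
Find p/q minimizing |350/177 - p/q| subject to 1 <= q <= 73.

Expand x = 350/177 as a continued fraction with the Euclidean algorithm:
  350 = 1*177 + 173, so a_0 = 1.
  177 = 1*173 + 4, so a_1 = 1.
  173 = 43*4 + 1, so a_2 = 43.
  4 = 4*1 + 0, so a_3 = 4.
so x = [1; 1, 43, 4].
Convergents (p_i = a_i*p_{i-1} + p_{i-2}, q_i = a_i*q_{i-1} + q_{i-2} with p_{-2}=0, p_{-1}=1, q_{-2}=1, q_{-1}=0), until the denominator exceeds 73:
  i=0: a_0=1, p_0 = 1*1 + 0 = 1, q_0 = 1*0 + 1 = 1.
  i=1: a_1=1, p_1 = 1*1 + 1 = 2, q_1 = 1*1 + 0 = 1.
  i=2: a_2=43, p_2 = 43*2 + 1 = 87, q_2 = 43*1 + 1 = 44.
  i=3: a_3=4, p_3 = 4*87 + 2 = 350, q_3 = 4*44 + 1 = 177.
q_3 = 177 > 73, so the last convergent with denominator <= 73 is p_2/q_2 = 87/44.
The closest fraction with denominator <= 73 is either p_2/q_2 or the intermediate fraction (k*p_2 + p_1)/(k*q_2 + q_1) with the largest k >= 1 whose denominator stays <= 73; these approach x as k grows, and every other convergent or intermediate fraction in range is farther away.
Largest k: floor((73 - q_1)/q_2) = floor((73 - 1)/44) = 1.
That gives (1*87 + 2)/(1*44 + 1) = 89/45.
Compare the errors: |x - 87/44| = |350*44 - 87*177|/(177*44) = 1/7788, and |x - 89/45| = |350*45 - 89*177|/(177*45) = 3/7965.
Cross-multiplying, 1*7965 = 7965 < 23364 = 3*7788, so 1/7788 is smaller: the convergent 87/44 is closer to x than 89/45.

87/44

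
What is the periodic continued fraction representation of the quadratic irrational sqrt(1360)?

[36; (1, 7, 4, 1, 3, 1, 4, 7, 1, 72)]

Write x_i = (sqrt(1360) + m_i)/d_i with (m_0, d_0) = (0, 1). a_0 = floor(sqrt(1360)) = 36, since 36^2 = 1296 <= 1360 < 1369 = 37^2.
Iterate m_{i+1} = d_i*a_i - m_i, d_{i+1} = (1360 - m_{i+1}^2)/d_i, a_{i+1} = floor((a_0 + m_{i+1})/d_{i+1}):
  m_1 = 1*36 - 0 = 36, d_1 = (1360 - 36^2)/1 = 64/1 = 64, a_1 = floor((36 + 36)/64) = 1.
  m_2 = 64*1 - 36 = 28, d_2 = (1360 - 28^2)/64 = 576/64 = 9, a_2 = floor((36 + 28)/9) = 7.
  m_3 = 9*7 - 28 = 35, d_3 = (1360 - 35^2)/9 = 135/9 = 15, a_3 = floor((36 + 35)/15) = 4.
  m_4 = 15*4 - 35 = 25, d_4 = (1360 - 25^2)/15 = 735/15 = 49, a_4 = floor((36 + 25)/49) = 1.
  m_5 = 49*1 - 25 = 24, d_5 = (1360 - 24^2)/49 = 784/49 = 16, a_5 = floor((36 + 24)/16) = 3.
  m_6 = 16*3 - 24 = 24, d_6 = (1360 - 24^2)/16 = 784/16 = 49, a_6 = floor((36 + 24)/49) = 1.
  m_7 = 49*1 - 24 = 25, d_7 = (1360 - 25^2)/49 = 735/49 = 15, a_7 = floor((36 + 25)/15) = 4.
  m_8 = 15*4 - 25 = 35, d_8 = (1360 - 35^2)/15 = 135/15 = 9, a_8 = floor((36 + 35)/9) = 7.
  m_9 = 9*7 - 35 = 28, d_9 = (1360 - 28^2)/9 = 576/9 = 64, a_9 = floor((36 + 28)/64) = 1.
  m_10 = 64*1 - 28 = 36, d_10 = (1360 - 36^2)/64 = 64/64 = 1, a_10 = floor((36 + 36)/1) = 72.
  m_11 = 1*72 - 36 = 36, d_11 = (1360 - 36^2)/1 = 64/1 = 64: (m_11, d_11) = (m_1, d_1) = (36, 64), so from here the quotients repeat a_1, ..., a_10; the period length is 10.
Hence the expansion of sqrt(1360) is a_0 = 36 followed by the repeating block 1, 7, 4, 1, 3, 1, 4, 7, 1, 72 (period 10).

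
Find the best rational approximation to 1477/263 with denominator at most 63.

Expand x = 1477/263 as a continued fraction with the Euclidean algorithm:
  1477 = 5*263 + 162, so a_0 = 5.
  263 = 1*162 + 101, so a_1 = 1.
  162 = 1*101 + 61, so a_2 = 1.
  101 = 1*61 + 40, so a_3 = 1.
  61 = 1*40 + 21, so a_4 = 1.
  40 = 1*21 + 19, so a_5 = 1.
  21 = 1*19 + 2, so a_6 = 1.
  19 = 9*2 + 1, so a_7 = 9.
  2 = 2*1 + 0, so a_8 = 2.
so x = [5; 1, 1, 1, 1, 1, 1, 9, 2].
Convergents (p_i = a_i*p_{i-1} + p_{i-2}, q_i = a_i*q_{i-1} + q_{i-2} with p_{-2}=0, p_{-1}=1, q_{-2}=1, q_{-1}=0), until the denominator exceeds 63:
  i=0: a_0=5, p_0 = 5*1 + 0 = 5, q_0 = 5*0 + 1 = 1.
  i=1: a_1=1, p_1 = 1*5 + 1 = 6, q_1 = 1*1 + 0 = 1.
  i=2: a_2=1, p_2 = 1*6 + 5 = 11, q_2 = 1*1 + 1 = 2.
  i=3: a_3=1, p_3 = 1*11 + 6 = 17, q_3 = 1*2 + 1 = 3.
  i=4: a_4=1, p_4 = 1*17 + 11 = 28, q_4 = 1*3 + 2 = 5.
  i=5: a_5=1, p_5 = 1*28 + 17 = 45, q_5 = 1*5 + 3 = 8.
  i=6: a_6=1, p_6 = 1*45 + 28 = 73, q_6 = 1*8 + 5 = 13.
  i=7: a_7=9, p_7 = 9*73 + 45 = 702, q_7 = 9*13 + 8 = 125.
q_7 = 125 > 63, so the last convergent with denominator <= 63 is p_6/q_6 = 73/13.
The closest fraction with denominator <= 63 is either p_6/q_6 or the intermediate fraction (k*p_6 + p_5)/(k*q_6 + q_5) with the largest k >= 1 whose denominator stays <= 63; these approach x as k grows, and every other convergent or intermediate fraction in range is farther away.
Largest k: floor((63 - q_5)/q_6) = floor((63 - 8)/13) = 4.
That gives (4*73 + 45)/(4*13 + 8) = 337/60.
Compare the errors: |x - 73/13| = |1477*13 - 73*263|/(263*13) = 2/3419, and |x - 337/60| = |1477*60 - 337*263|/(263*60) = 11/15780.
Cross-multiplying, 2*15780 = 31560 < 37609 = 11*3419, so 2/3419 is smaller: the convergent 73/13 is closer to x than 337/60.

73/13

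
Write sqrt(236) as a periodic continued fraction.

Write x_i = (sqrt(236) + m_i)/d_i with (m_0, d_0) = (0, 1). a_0 = floor(sqrt(236)) = 15, since 15^2 = 225 <= 236 < 256 = 16^2.
Iterate m_{i+1} = d_i*a_i - m_i, d_{i+1} = (236 - m_{i+1}^2)/d_i, a_{i+1} = floor((a_0 + m_{i+1})/d_{i+1}):
  m_1 = 1*15 - 0 = 15, d_1 = (236 - 15^2)/1 = 11/1 = 11, a_1 = floor((15 + 15)/11) = 2.
  m_2 = 11*2 - 15 = 7, d_2 = (236 - 7^2)/11 = 187/11 = 17, a_2 = floor((15 + 7)/17) = 1.
  m_3 = 17*1 - 7 = 10, d_3 = (236 - 10^2)/17 = 136/17 = 8, a_3 = floor((15 + 10)/8) = 3.
  m_4 = 8*3 - 10 = 14, d_4 = (236 - 14^2)/8 = 40/8 = 5, a_4 = floor((15 + 14)/5) = 5.
  m_5 = 5*5 - 14 = 11, d_5 = (236 - 11^2)/5 = 115/5 = 23, a_5 = floor((15 + 11)/23) = 1.
  m_6 = 23*1 - 11 = 12, d_6 = (236 - 12^2)/23 = 92/23 = 4, a_6 = floor((15 + 12)/4) = 6.
  m_7 = 4*6 - 12 = 12, d_7 = (236 - 12^2)/4 = 92/4 = 23, a_7 = floor((15 + 12)/23) = 1.
  m_8 = 23*1 - 12 = 11, d_8 = (236 - 11^2)/23 = 115/23 = 5, a_8 = floor((15 + 11)/5) = 5.
  m_9 = 5*5 - 11 = 14, d_9 = (236 - 14^2)/5 = 40/5 = 8, a_9 = floor((15 + 14)/8) = 3.
  m_10 = 8*3 - 14 = 10, d_10 = (236 - 10^2)/8 = 136/8 = 17, a_10 = floor((15 + 10)/17) = 1.
  m_11 = 17*1 - 10 = 7, d_11 = (236 - 7^2)/17 = 187/17 = 11, a_11 = floor((15 + 7)/11) = 2.
  m_12 = 11*2 - 7 = 15, d_12 = (236 - 15^2)/11 = 11/11 = 1, a_12 = floor((15 + 15)/1) = 30.
  m_13 = 1*30 - 15 = 15, d_13 = (236 - 15^2)/1 = 11/1 = 11: (m_13, d_13) = (m_1, d_1) = (15, 11), so from here the quotients repeat a_1, ..., a_12; the period length is 12.
Hence the expansion of sqrt(236) is a_0 = 15 followed by the repeating block 2, 1, 3, 5, 1, 6, 1, 5, 3, 1, 2, 30 (period 12).

[15; (2, 1, 3, 5, 1, 6, 1, 5, 3, 1, 2, 30)]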